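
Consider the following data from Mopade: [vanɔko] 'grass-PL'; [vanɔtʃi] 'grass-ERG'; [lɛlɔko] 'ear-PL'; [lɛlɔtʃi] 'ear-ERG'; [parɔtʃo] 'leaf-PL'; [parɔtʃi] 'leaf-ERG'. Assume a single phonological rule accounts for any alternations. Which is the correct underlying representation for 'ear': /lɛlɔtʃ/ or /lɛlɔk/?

'ear' shows [k] ~ [tʃ] at the end of the stem ([lɛlɔko] vs [lɛlɔtʃi]).
But 'leaf' keeps [tʃ] in both environments ([parɔtʃo], [parɔtʃi]), so there is no rule changing /tʃ/ to [k] before the PL suffix.
So /k/ is underlying, and a rule of palatalization before a front vowel — /k/ becomes palato-alveolar [tʃ] before a front vowel — gives [tʃ].

/lɛlɔk/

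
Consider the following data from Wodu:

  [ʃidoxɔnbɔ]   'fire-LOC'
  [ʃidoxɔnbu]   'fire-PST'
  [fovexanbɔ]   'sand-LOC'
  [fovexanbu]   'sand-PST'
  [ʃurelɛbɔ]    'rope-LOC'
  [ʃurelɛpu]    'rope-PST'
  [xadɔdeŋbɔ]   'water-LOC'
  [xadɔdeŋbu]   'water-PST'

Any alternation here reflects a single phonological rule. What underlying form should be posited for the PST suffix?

The PST suffix surfaces as [-bu] and [-pu], depending on the final segment of the stem.
By contrast the LOC suffix keeps its initial [b] throughout — that segment must be underlying.
The PST suffix is therefore /-pu/ underlyingly, with post-nasal voicing: voiceless stops become voiced after a nasal.

/-pu/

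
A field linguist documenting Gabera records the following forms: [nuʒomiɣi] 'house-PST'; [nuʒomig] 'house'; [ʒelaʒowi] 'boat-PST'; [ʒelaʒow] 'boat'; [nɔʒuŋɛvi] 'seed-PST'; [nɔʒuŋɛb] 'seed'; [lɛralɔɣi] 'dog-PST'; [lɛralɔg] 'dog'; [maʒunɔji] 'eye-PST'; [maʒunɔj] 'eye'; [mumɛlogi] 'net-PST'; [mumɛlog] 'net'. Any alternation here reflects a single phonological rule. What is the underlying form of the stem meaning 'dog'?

The root 'dog' surfaces as [lɛralɔɣi] and [lɛralɔg], with a stem-final [ɣ] ~ [g] alternation.
If /g/ were underlying and a rule turned it into [ɣ] before the PST suffix, 'net' would also alternate; but it has [g] in both [mumɛlogi] and [mumɛlog].
Therefore /ɣ/ is basic and [g] is derived by word-final hardening (voiced fricatives become stops word-finally).
The underlying form of 'dog' is therefore /lɛralɔɣ/.

/lɛralɔɣ/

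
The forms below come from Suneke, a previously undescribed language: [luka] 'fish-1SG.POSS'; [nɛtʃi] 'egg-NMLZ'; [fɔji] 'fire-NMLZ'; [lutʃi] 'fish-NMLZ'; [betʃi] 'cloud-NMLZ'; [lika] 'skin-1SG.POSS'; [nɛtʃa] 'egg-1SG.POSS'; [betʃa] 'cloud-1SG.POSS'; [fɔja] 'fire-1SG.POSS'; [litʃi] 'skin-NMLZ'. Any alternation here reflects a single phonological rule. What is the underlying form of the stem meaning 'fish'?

/luk/

The stem for 'fish' ends in [tʃ] in [lutʃi] but [k] in [luka].
The stem 'cloud' ([betʃi], [betʃa]) shows [tʃ] unchanged in both environments, so [tʃ] cannot be basic with [k] derived before the 1SG.POSS suffix.
So /k/ is underlying, and a rule of palatalization before a front vowel — /k/ becomes palato-alveolar [tʃ] before a front vowel — gives [tʃ].
Hence 'fish' is /luk/ underlyingly.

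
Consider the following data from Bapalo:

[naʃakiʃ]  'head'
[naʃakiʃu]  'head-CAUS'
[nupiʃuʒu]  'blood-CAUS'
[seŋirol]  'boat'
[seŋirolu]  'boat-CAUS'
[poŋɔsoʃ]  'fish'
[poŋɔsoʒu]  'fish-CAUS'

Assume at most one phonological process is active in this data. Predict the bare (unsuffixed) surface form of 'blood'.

[nupiʃuʃ]

The stem for 'fish' ends in [ʃ] in [poŋɔsoʃ] but [ʒ] in [poŋɔsoʒu].
The stem 'head' ([naʃakiʃ], [naʃakiʃu]) shows [ʃ] unchanged in both environments, so [ʃ] cannot be basic with [ʒ] derived before the CAUS suffix.
So /ʒ/ is underlying, and a rule of word-final obstruent devoicing — voiced obstruents become voiceless word-finally — gives [ʃ].
From [nupiʃuʒu] the stem 'blood' is /nupiʃuʒ/; word-finally this yields [nupiʃuʃ].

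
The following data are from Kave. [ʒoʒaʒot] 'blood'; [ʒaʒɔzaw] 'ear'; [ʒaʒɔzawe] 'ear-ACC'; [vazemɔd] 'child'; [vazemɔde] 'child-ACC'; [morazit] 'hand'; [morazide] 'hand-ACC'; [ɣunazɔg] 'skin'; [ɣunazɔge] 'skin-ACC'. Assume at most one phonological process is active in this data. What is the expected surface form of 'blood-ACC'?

[ʒoʒaʒode]

The stem for 'hand' ends in [t] in [morazit] but [d] in [morazide].
Compare 'child', with invariant [d] in [vazemɔd] and [vazemɔde]: an analysis with underlying /d/ and a rule producing [t] in isolation would wrongly predict alternation here too.
The underlying segment must be /t/; voiceless stops become voiced between vowels, yielding [d] there.
The one attested form of 'blood', [ʒoʒaʒot], shows underlying /ʒoʒaʒot/. Applying the same rule between vowels gives [ʒoʒaʒode].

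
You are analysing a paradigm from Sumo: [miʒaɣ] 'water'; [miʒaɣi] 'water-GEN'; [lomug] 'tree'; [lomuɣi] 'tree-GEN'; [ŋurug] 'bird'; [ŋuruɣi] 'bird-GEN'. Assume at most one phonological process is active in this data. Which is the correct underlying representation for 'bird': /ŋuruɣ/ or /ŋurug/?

In [ŋurug] and [ŋuruɣi] the final segment of 'bird' alternates: [g] ~ [ɣ].
The stem 'water' ([miʒaɣ], [miʒaɣi]) shows [ɣ] unchanged in both environments, so [ɣ] cannot be basic with [g] derived in isolation.
The alternation reflects intervocalic spirantization: voiced stops become fricatives between vowels. /g/ is underlying.

/ŋurug/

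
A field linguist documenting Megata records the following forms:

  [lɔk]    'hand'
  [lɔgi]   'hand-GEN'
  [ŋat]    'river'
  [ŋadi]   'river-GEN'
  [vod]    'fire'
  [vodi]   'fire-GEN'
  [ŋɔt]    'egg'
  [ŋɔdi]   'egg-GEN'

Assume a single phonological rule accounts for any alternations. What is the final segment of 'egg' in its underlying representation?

The stem for 'egg' ends in [t] in [ŋɔt] but [d] in [ŋɔdi].
The stem 'fire' ([vod], [vodi]) shows [d] unchanged in both environments, so [d] cannot be basic with [t] derived in isolation.
The alternation reflects intervocalic voicing: voiceless stops become voiced between vowels. /t/ is underlying.

/t/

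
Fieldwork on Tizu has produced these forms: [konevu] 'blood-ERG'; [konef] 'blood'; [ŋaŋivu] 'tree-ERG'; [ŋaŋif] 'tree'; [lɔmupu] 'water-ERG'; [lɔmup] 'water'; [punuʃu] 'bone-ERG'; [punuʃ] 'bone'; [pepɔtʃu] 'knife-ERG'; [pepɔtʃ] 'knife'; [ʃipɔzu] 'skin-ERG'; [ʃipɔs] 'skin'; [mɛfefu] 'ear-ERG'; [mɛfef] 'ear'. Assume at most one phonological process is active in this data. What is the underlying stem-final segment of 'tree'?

/v/

'tree' shows [v] ~ [f] at the end of the stem ([ŋaŋivu] vs [ŋaŋif]).
Compare 'ear', with invariant [f] in [mɛfefu] and [mɛfef]: an analysis with underlying /f/ and a rule producing [v] before the ERG suffix would wrongly predict alternation here too.
Therefore /v/ is basic and [f] is derived by word-final obstruent devoicing (voiced obstruents become voiceless word-finally).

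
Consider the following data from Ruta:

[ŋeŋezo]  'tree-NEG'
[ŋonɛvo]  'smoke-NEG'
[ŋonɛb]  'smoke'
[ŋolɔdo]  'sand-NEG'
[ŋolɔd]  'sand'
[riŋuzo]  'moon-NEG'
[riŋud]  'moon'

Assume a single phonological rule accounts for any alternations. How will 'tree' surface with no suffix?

The root 'moon' surfaces as [riŋuzo] and [riŋud], with a stem-final [z] ~ [d] alternation.
But 'sand' keeps [d] in both environments ([ŋolɔdo], [ŋolɔd]), so there is no rule changing /d/ to [z] before the NEG suffix.
Therefore /z/ is basic and [d] is derived by word-final hardening (voiced fricatives become stops word-finally).
From [ŋeŋezo] the stem 'tree' is /ŋeŋez/; word-finally this yields [ŋeŋed].

[ŋeŋed]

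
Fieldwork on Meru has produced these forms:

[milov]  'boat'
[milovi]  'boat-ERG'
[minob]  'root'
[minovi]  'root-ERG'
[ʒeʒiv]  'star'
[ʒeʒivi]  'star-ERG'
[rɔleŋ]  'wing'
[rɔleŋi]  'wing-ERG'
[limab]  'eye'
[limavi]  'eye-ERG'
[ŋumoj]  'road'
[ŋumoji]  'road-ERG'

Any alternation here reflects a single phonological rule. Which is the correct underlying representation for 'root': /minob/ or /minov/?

/minob/

'root' shows [b] ~ [v] at the end of the stem ([minob] vs [minovi]).
If /v/ were underlying and a rule turned it into [b] in isolation, 'boat' would also alternate; but it has [v] in both [milov] and [milovi].
The underlying segment must be /b/; voiced stops become fricatives between vowels, yielding [v] there.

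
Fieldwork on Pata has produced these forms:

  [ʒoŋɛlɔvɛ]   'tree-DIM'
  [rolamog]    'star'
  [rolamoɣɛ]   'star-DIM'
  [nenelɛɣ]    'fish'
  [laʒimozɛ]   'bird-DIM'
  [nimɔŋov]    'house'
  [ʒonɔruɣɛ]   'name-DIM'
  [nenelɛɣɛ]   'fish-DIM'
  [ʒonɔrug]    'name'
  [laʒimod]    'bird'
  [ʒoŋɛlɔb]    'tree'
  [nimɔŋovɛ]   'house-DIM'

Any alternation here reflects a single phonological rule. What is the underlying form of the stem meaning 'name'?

/ʒonɔrug/

The stem for 'name' ends in [g] in [ʒonɔrug] but [ɣ] in [ʒonɔruɣɛ].
Compare 'fish', with invariant [ɣ] in [nenelɛɣ] and [nenelɛɣɛ]: an analysis with underlying /ɣ/ and a rule producing [g] in isolation would wrongly predict alternation here too.
The alternation reflects intervocalic spirantization: voiced stops become fricatives between vowels. /g/ is underlying.
Hence 'name' is /ʒonɔrug/ underlyingly.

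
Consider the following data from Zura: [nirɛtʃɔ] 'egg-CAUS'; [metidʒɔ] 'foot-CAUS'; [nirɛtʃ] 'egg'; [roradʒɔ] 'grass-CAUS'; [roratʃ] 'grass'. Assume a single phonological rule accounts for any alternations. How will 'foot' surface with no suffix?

The root 'grass' surfaces as [roradʒɔ] and [roratʃ], with a stem-final [dʒ] ~ [tʃ] alternation.
The stem 'egg' ([nirɛtʃɔ], [nirɛtʃ]) shows [tʃ] unchanged in both environments, so [tʃ] cannot be basic with [dʒ] derived before the CAUS suffix.
The underlying segment must be /dʒ/; voiced obstruents become voiceless word-finally, yielding [tʃ] there.
From [metidʒɔ] the stem 'foot' is /metidʒ/; word-finally this yields [metitʃ].

[metitʃ]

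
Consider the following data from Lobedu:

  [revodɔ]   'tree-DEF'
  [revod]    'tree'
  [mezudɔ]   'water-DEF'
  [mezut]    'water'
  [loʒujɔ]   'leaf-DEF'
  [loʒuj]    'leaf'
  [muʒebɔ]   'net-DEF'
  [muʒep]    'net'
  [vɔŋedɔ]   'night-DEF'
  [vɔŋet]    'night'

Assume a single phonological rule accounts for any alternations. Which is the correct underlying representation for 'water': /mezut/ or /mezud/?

In [mezudɔ] and [mezut] the final segment of 'water' alternates: [d] ~ [t].
If /d/ were underlying and a rule turned it into [t] in isolation, 'tree' would also alternate; but it has [d] in both [revodɔ] and [revod].
The underlying segment must be /t/; voiceless stops become voiced between vowels, yielding [d] there.

/mezut/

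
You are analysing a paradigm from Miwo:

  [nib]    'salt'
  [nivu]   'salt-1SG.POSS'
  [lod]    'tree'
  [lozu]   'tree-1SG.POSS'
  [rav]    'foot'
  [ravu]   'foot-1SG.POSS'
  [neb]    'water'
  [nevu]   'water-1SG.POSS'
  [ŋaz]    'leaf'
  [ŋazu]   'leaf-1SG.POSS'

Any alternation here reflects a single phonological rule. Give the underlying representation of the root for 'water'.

'water' shows [b] ~ [v] at the end of the stem ([neb] vs [nevu]).
But 'foot' keeps [v] in both environments ([rav], [ravu]), so there is no rule changing /v/ to [b] in isolation.
The underlying segment must be /b/; voiced stops become fricatives between vowels, yielding [v] there.

/neb/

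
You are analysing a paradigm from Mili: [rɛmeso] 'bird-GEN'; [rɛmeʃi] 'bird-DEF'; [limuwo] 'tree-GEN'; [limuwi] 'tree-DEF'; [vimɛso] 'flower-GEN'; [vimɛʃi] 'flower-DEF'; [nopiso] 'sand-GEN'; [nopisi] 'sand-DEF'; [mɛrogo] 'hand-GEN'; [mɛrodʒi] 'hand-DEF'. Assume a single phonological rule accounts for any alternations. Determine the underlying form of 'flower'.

/vimɛʃ/

In [vimɛso] and [vimɛʃi] the final segment of 'flower' alternates: [s] ~ [ʃ].
If /s/ were underlying and a rule turned it into [ʃ] before the DEF suffix, 'sand' would also alternate; but it has [s] in both [nopiso] and [nopisi].
Therefore /ʃ/ is basic and [s] is derived by depalatalization (palato-alveolar /dʒ/ and /ʃ/ become [g] and [s] when no front vowel follows).
The underlying form of 'flower' is therefore /vimɛʃ/.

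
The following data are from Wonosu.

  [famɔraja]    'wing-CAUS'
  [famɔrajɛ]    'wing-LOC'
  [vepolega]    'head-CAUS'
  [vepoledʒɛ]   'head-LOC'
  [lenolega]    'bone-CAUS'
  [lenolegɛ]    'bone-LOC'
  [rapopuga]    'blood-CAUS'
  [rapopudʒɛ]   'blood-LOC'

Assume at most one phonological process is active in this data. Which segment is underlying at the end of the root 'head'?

The stem for 'head' ends in [g] in [vepolega] but [dʒ] in [vepoledʒɛ].
Compare 'bone', with invariant [g] in [lenolega] and [lenolegɛ]: an analysis with underlying /g/ and a rule producing [dʒ] before the LOC suffix would wrongly predict alternation here too.
Therefore /dʒ/ is basic and [g] is derived by depalatalization (palato-alveolar /dʒ/ becomes [g] when no front vowel follows).

/dʒ/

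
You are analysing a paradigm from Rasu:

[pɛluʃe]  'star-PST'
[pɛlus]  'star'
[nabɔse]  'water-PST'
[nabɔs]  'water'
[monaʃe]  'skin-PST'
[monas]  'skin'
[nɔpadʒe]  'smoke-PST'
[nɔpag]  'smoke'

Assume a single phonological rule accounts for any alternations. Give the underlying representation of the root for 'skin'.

In [monaʃe] and [monas] the final segment of 'skin' alternates: [ʃ] ~ [s].
Compare 'water', with invariant [s] in [nabɔse] and [nabɔs]: an analysis with underlying /s/ and a rule producing [ʃ] before the PST suffix would wrongly predict alternation here too.
So /ʃ/ is underlying, and a rule of depalatalization — palato-alveolar /dʒ/ and /ʃ/ become [g] and [s] when no front vowel follows — gives [s].
The underlying form of 'skin' is therefore /monaʃ/.

/monaʃ/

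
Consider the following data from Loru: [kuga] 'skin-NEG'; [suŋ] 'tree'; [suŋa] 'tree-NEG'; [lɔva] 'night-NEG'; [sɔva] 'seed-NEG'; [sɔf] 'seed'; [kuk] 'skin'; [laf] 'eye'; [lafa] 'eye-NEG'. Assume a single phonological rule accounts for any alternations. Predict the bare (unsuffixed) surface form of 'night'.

In [sɔva] and [sɔf] the final segment of 'seed' alternates: [v] ~ [f].
The stem 'eye' ([lafa], [laf]) shows [f] unchanged in both environments, so [f] cannot be basic with [v] derived before the NEG suffix.
So /v/ is underlying, and a rule of word-final obstruent devoicing — voiced obstruents become voiceless word-finally — gives [f].
From [lɔva] the stem 'night' is /lɔv/; word-finally this yields [lɔf].

[lɔf]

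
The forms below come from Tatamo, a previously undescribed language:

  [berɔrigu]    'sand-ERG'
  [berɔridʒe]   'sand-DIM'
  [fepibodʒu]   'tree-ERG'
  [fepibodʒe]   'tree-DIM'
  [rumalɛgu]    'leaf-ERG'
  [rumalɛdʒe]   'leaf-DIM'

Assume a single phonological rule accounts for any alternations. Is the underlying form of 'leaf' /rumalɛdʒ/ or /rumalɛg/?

/rumalɛg/

'leaf' shows [g] ~ [dʒ] at the end of the stem ([rumalɛgu] vs [rumalɛdʒe]).
If /dʒ/ were underlying and a rule turned it into [g] before the ERG suffix, 'tree' would also alternate; but it has [dʒ] in both [fepibodʒu] and [fepibodʒe].
The underlying segment must be /g/; /g/ becomes palato-alveolar [dʒ] before a front vowel, yielding [dʒ] there.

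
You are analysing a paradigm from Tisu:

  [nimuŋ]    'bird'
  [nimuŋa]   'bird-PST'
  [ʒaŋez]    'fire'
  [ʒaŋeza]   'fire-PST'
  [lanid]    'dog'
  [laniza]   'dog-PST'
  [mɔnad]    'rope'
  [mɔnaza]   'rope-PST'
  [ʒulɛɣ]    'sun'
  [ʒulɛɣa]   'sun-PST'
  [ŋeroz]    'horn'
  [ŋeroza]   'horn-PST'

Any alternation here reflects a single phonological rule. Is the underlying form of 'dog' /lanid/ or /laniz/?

The root 'dog' surfaces as [lanid] and [laniza], with a stem-final [d] ~ [z] alternation.
If /z/ were underlying and a rule turned it into [d] in isolation, 'horn' would also alternate; but it has [z] in both [ŋeroz] and [ŋeroza].
So /d/ is underlying, and a rule of intervocalic spirantization — voiced stops become fricatives between vowels — gives [z].

/lanid/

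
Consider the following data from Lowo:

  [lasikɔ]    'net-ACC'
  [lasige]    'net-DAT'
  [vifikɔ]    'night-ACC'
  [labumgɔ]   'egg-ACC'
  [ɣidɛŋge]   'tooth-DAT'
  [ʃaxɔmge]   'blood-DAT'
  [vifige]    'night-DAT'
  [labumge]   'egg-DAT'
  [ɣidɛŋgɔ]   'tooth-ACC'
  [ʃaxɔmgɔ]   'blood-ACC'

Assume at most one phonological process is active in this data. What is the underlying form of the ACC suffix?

The ACC morpheme has two allomorphs, [-gɔ] and [-kɔ].
By contrast the DAT suffix keeps its initial [g] throughout — that segment must be underlying.
The ACC suffix is therefore /-kɔ/ underlyingly, with post-nasal voicing: voiceless stops become voiced after a nasal.

/-kɔ/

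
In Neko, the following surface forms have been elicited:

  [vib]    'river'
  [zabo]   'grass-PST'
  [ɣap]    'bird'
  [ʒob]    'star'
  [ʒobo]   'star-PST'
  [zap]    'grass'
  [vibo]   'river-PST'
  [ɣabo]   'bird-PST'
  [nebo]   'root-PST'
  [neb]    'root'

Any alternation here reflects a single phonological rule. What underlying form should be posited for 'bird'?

/ɣap/

The stem for 'bird' ends in [b] in [ɣabo] but [p] in [ɣap].
Compare 'river', with invariant [b] in [vibo] and [vib]: an analysis with underlying /b/ and a rule producing [p] in isolation would wrongly predict alternation here too.
Therefore /p/ is basic and [b] is derived by intervocalic voicing (voiceless stops become voiced between vowels).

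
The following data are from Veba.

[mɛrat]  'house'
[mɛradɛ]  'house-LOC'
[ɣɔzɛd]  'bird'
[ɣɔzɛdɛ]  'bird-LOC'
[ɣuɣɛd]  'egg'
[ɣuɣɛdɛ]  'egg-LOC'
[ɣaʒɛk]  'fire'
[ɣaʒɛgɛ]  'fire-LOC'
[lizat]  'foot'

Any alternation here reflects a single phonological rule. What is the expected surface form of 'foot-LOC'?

[lizadɛ]

The root 'house' surfaces as [mɛrat] and [mɛradɛ], with a stem-final [t] ~ [d] alternation.
If /d/ were underlying and a rule turned it into [t] in isolation, 'bird' would also alternate; but it has [d] in both [ɣɔzɛd] and [ɣɔzɛdɛ].
So /t/ is underlying, and a rule of intervocalic voicing — voiceless stops become voiced between vowels — gives [d].
From [lizat] the stem 'foot' is /lizat/; between vowels this yields [lizadɛ].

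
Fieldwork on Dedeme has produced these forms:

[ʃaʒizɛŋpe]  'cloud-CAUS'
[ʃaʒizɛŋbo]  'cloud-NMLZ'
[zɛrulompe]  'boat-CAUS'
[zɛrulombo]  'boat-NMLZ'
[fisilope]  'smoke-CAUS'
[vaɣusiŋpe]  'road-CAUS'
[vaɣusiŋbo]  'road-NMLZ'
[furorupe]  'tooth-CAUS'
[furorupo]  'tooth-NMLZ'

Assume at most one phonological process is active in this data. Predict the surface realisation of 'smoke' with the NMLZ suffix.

The NMLZ morpheme has two allomorphs, [-bo] and [-po].
The CAUS suffix, which begins with [p], is invariant after every stem; so [p] is not altered by any rule here.
The NMLZ suffix is therefore /-bo/ underlyingly, with post-vocalic devoicing: voiced stops become voiceless after a vowel.
After 'smoke', which ends in a vowel, the suffix surfaces as [-po], giving [fisilopo].

[fisilopo]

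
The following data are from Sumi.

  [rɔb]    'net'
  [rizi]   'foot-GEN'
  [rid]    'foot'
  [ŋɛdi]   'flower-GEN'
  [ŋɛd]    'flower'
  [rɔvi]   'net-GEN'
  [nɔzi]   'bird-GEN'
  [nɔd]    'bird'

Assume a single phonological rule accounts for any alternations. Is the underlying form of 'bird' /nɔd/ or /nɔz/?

/nɔz/

The root 'bird' surfaces as [nɔd] and [nɔzi], with a stem-final [d] ~ [z] alternation.
But 'flower' keeps [d] in both environments ([ŋɛd], [ŋɛdi]), so there is no rule changing /d/ to [z] before the GEN suffix.
The underlying segment must be /z/; voiced fricatives become stops word-finally, yielding [d] there.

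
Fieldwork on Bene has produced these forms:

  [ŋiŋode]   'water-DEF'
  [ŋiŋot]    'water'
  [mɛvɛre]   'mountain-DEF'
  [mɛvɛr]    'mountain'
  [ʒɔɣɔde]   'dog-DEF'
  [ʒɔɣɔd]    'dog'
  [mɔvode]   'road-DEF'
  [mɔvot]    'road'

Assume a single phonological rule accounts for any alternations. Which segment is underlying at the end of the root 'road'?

The stem for 'road' ends in [d] in [mɔvode] but [t] in [mɔvot].
The stem 'dog' ([ʒɔɣɔde], [ʒɔɣɔd]) shows [d] unchanged in both environments, so [d] cannot be basic with [t] derived in isolation.
The underlying segment must be /t/; voiceless stops become voiced between vowels, yielding [d] there.

/t/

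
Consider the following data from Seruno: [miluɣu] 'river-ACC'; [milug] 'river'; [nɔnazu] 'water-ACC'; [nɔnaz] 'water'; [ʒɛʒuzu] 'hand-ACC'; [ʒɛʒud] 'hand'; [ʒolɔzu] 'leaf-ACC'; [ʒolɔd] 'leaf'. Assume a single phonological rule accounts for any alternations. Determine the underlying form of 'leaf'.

/ʒolɔd/

In [ʒolɔzu] and [ʒolɔd] the final segment of 'leaf' alternates: [z] ~ [d].
But 'water' keeps [z] in both environments ([nɔnazu], [nɔnaz]), so there is no rule changing /z/ to [d] in isolation.
The alternation reflects intervocalic spirantization: voiced stops become fricatives between vowels. /d/ is underlying.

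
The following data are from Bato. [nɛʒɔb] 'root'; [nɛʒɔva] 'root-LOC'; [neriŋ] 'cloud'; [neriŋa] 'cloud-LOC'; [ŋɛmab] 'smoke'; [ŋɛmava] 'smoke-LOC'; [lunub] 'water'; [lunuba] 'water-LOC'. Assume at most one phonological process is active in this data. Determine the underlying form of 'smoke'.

/ŋɛmav/

The stem for 'smoke' ends in [b] in [ŋɛmab] but [v] in [ŋɛmava].
If /b/ were underlying and a rule turned it into [v] before the LOC suffix, 'water' would also alternate; but it has [b] in both [lunub] and [lunuba].
Therefore /v/ is basic and [b] is derived by word-final hardening (voiced fricatives become stops word-finally).
The underlying form of 'smoke' is therefore /ŋɛmav/.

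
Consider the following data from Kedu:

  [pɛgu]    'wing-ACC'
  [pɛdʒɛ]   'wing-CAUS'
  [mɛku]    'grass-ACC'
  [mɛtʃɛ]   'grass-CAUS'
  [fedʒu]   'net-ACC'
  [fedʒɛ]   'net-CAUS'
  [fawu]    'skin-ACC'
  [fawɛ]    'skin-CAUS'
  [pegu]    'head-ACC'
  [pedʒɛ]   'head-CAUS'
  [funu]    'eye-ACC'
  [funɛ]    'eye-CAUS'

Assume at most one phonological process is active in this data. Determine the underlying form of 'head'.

/peg/

The stem for 'head' ends in [g] in [pegu] but [dʒ] in [pedʒɛ].
If /dʒ/ were underlying and a rule turned it into [g] before the ACC suffix, 'net' would also alternate; but it has [dʒ] in both [fedʒu] and [fedʒɛ].
The underlying segment must be /g/; /k/ and /g/ become palato-alveolar [tʃ] and [dʒ] before a front vowel, yielding [dʒ] there.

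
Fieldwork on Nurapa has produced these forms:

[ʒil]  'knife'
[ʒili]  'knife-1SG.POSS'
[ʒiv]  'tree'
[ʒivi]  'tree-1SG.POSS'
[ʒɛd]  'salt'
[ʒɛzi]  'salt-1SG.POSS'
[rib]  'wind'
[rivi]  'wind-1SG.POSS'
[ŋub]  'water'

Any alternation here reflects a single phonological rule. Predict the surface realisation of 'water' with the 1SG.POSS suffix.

[ŋuvi]

The root 'wind' surfaces as [rib] and [rivi], with a stem-final [b] ~ [v] alternation.
But 'tree' keeps [v] in both environments ([ʒiv], [ʒivi]), so there is no rule changing /v/ to [b] in isolation.
So /b/ is underlying, and a rule of intervocalic spirantization — voiced stops become fricatives between vowels — gives [v].
The one attested form of 'water', [ŋub], shows underlying /ŋub/. Applying the same rule between vowels gives [ŋuvi].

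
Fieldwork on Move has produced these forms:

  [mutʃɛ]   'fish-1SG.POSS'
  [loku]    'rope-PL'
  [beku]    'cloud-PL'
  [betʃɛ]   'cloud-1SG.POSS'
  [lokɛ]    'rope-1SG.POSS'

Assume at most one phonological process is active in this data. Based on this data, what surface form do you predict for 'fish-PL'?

[muku]

'cloud' shows [tʃ] ~ [k] at the end of the stem ([betʃɛ] vs [beku]).
But 'rope' keeps [k] in both environments ([lokɛ], [loku]), so there is no rule changing /k/ to [tʃ] before the 1SG.POSS suffix.
So /tʃ/ is underlying, and a rule of depalatalization — palato-alveolar /tʃ/ becomes [k] when no front vowel follows — gives [k].
The one attested form of 'fish', [mutʃɛ], shows underlying /mutʃ/. Applying the same rule when no front vowel follows gives [muku].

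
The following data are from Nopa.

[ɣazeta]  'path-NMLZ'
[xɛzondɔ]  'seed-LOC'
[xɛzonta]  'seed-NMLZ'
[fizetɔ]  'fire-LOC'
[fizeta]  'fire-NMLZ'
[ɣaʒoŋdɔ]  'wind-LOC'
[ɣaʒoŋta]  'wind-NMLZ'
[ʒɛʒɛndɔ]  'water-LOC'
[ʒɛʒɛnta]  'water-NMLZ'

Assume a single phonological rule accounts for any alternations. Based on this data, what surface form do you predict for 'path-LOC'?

[ɣazetɔ]

The LOC morpheme has two allomorphs, [-dɔ] and [-tɔ].
The NMLZ suffix, which begins with [t], is invariant after every stem; so [t] is not altered by any rule here.
The LOC suffix is therefore /-dɔ/ underlyingly, with post-vocalic devoicing: voiced stops become voiceless after a vowel.
After 'path', which ends in a vowel, the suffix surfaces as [-tɔ], giving [ɣazetɔ].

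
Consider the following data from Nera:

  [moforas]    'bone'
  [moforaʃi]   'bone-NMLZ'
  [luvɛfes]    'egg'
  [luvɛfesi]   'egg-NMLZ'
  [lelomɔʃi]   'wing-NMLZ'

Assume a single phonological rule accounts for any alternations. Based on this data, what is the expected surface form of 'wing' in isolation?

[lelomɔs]

'bone' shows [s] ~ [ʃ] at the end of the stem ([moforas] vs [moforaʃi]).
But 'egg' keeps [s] in both environments ([luvɛfes], [luvɛfesi]), so there is no rule changing /s/ to [ʃ] before the NMLZ suffix.
Therefore /ʃ/ is basic and [s] is derived by depalatalization (palato-alveolar /ʃ/ becomes [s] when no front vowel follows).
The one attested form of 'wing', [lelomɔʃi], shows underlying /lelomɔʃ/. Applying the same rule when no front vowel follows gives [lelomɔs].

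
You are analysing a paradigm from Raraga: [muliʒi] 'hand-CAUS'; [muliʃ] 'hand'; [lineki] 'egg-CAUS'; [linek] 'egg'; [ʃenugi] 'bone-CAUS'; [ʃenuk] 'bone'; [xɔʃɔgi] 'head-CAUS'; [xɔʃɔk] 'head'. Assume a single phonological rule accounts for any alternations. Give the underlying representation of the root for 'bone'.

/ʃenug/

In [ʃenugi] and [ʃenuk] the final segment of 'bone' alternates: [g] ~ [k].
If /k/ were underlying and a rule turned it into [g] before the CAUS suffix, 'egg' would also alternate; but it has [k] in both [lineki] and [linek].
So /g/ is underlying, and a rule of word-final obstruent devoicing — voiced obstruents become voiceless word-finally — gives [k].
The underlying form of 'bone' is therefore /ʃenug/.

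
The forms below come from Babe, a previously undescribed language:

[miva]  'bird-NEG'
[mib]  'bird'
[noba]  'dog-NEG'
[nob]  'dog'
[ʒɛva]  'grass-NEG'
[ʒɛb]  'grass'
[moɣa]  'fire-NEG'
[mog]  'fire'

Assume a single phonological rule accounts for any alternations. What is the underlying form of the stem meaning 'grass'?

'grass' shows [v] ~ [b] at the end of the stem ([ʒɛva] vs [ʒɛb]).
The stem 'dog' ([noba], [nob]) shows [b] unchanged in both environments, so [b] cannot be basic with [v] derived before the NEG suffix.
The underlying segment must be /v/; voiced fricatives become stops word-finally, yielding [b] there.
So 'grass' = /ʒɛv/.

/ʒɛv/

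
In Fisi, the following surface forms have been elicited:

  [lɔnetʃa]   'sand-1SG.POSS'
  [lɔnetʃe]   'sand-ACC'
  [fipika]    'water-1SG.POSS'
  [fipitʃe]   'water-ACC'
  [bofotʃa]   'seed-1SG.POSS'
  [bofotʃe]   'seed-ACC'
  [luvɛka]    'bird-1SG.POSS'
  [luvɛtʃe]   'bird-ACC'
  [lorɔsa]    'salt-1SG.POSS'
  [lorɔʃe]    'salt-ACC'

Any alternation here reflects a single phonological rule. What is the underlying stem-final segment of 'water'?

/k/

The root 'water' surfaces as [fipika] and [fipitʃe], with a stem-final [k] ~ [tʃ] alternation.
But 'sand' keeps [tʃ] in both environments ([lɔnetʃa], [lɔnetʃe]), so there is no rule changing /tʃ/ to [k] before the 1SG.POSS suffix.
So /k/ is underlying, and a rule of palatalization before a front vowel — /k/ and /s/ become palato-alveolar [tʃ] and [ʃ] before a front vowel — gives [tʃ].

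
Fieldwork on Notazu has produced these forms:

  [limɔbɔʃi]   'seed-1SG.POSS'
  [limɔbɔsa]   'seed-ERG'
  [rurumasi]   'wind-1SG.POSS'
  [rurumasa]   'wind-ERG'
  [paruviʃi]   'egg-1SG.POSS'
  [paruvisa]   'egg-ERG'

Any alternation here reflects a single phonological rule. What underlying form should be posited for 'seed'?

The stem for 'seed' ends in [ʃ] in [limɔbɔʃi] but [s] in [limɔbɔsa].
But 'wind' keeps [s] in both environments ([rurumasi], [rurumasa]), so there is no rule changing /s/ to [ʃ] before the 1SG.POSS suffix.
The alternation reflects depalatalization: palato-alveolar /ʃ/ becomes [s] when no front vowel follows. /ʃ/ is underlying.
So 'seed' = /limɔbɔʃ/.

/limɔbɔʃ/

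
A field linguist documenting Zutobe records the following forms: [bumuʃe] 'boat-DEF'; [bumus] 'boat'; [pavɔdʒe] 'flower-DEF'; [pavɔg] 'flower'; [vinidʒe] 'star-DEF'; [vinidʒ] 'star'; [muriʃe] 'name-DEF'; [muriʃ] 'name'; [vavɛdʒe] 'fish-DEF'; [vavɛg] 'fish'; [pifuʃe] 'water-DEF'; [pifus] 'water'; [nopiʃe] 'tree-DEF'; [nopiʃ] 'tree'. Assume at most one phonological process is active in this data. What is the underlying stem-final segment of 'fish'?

/g/

In [vavɛdʒe] and [vavɛg] the final segment of 'fish' alternates: [dʒ] ~ [g].
If /dʒ/ were underlying and a rule turned it into [g] in isolation, 'star' would also alternate; but it has [dʒ] in both [vinidʒe] and [vinidʒ].
So /g/ is underlying, and a rule of palatalization before a front vowel — /g/ and /s/ become palato-alveolar [dʒ] and [ʃ] before a front vowel — gives [dʒ].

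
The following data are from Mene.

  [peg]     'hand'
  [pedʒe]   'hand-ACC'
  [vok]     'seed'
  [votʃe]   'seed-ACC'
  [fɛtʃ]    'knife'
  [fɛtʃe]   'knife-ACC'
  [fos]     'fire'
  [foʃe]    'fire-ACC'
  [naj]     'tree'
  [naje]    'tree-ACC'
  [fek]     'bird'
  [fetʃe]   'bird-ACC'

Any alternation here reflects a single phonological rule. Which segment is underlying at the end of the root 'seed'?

/k/

'seed' shows [k] ~ [tʃ] at the end of the stem ([vok] vs [votʃe]).
Compare 'knife', with invariant [tʃ] in [fɛtʃ] and [fɛtʃe]: an analysis with underlying /tʃ/ and a rule producing [k] in isolation would wrongly predict alternation here too.
Therefore /k/ is basic and [tʃ] is derived by palatalization before a front vowel (/k/, /g/ and /s/ become palato-alveolar [tʃ], [dʒ] and [ʃ] before a front vowel).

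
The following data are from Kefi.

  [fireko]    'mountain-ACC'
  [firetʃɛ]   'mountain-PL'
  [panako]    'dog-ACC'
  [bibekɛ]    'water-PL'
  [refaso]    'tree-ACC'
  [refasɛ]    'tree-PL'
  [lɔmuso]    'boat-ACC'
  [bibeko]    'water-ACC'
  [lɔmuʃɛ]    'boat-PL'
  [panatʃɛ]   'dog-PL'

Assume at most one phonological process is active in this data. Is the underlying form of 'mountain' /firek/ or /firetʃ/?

/firetʃ/

The root 'mountain' surfaces as [fireko] and [firetʃɛ], with a stem-final [k] ~ [tʃ] alternation.
Compare 'water', with invariant [k] in [bibeko] and [bibekɛ]: an analysis with underlying /k/ and a rule producing [tʃ] before the PL suffix would wrongly predict alternation here too.
The underlying segment must be /tʃ/; palato-alveolar /tʃ/ and /ʃ/ become [k] and [s] when no front vowel follows, yielding [k] there.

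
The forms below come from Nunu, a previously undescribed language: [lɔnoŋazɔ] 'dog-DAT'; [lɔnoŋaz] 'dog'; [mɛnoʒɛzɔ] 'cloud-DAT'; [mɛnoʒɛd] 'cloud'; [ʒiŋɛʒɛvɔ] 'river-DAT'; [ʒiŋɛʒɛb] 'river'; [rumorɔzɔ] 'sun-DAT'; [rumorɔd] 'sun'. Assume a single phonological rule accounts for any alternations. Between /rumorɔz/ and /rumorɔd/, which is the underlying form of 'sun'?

In [rumorɔzɔ] and [rumorɔd] the final segment of 'sun' alternates: [z] ~ [d].
Compare 'dog', with invariant [z] in [lɔnoŋazɔ] and [lɔnoŋaz]: an analysis with underlying /z/ and a rule producing [d] in isolation would wrongly predict alternation here too.
The underlying segment must be /d/; voiced stops become fricatives between vowels, yielding [z] there.

/rumorɔd/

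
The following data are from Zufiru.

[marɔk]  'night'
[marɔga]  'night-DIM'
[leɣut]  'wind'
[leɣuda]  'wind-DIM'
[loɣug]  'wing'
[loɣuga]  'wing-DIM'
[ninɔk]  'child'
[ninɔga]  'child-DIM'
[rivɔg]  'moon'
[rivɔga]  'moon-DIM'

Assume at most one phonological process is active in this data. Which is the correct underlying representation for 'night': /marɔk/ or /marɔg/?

'night' shows [k] ~ [g] at the end of the stem ([marɔk] vs [marɔga]).
The stem 'moon' ([rivɔg], [rivɔga]) shows [g] unchanged in both environments, so [g] cannot be basic with [k] derived in isolation.
The underlying segment must be /k/; voiceless stops become voiced between vowels, yielding [g] there.

/marɔk/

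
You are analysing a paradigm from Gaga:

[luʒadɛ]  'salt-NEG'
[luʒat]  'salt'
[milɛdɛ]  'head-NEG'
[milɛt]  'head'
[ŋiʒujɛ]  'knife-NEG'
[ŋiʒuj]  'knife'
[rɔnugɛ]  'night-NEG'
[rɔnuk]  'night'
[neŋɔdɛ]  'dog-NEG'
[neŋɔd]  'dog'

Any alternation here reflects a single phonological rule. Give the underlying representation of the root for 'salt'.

'salt' shows [d] ~ [t] at the end of the stem ([luʒadɛ] vs [luʒat]).
The stem 'dog' ([neŋɔdɛ], [neŋɔd]) shows [d] unchanged in both environments, so [d] cannot be basic with [t] derived in isolation.
So /t/ is underlying, and a rule of intervocalic voicing — voiceless stops become voiced between vowels — gives [d].
So 'salt' = /luʒat/.

/luʒat/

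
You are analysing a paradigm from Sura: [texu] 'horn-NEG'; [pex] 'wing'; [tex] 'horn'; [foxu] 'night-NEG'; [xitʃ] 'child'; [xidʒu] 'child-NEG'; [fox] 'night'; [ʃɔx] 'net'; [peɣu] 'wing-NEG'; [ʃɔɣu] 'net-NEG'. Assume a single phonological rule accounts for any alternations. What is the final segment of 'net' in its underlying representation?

'net' shows [x] ~ [ɣ] at the end of the stem ([ʃɔx] vs [ʃɔɣu]).
The stem 'night' ([fox], [foxu]) shows [x] unchanged in both environments, so [x] cannot be basic with [ɣ] derived before the NEG suffix.
So /ɣ/ is underlying, and a rule of word-final obstruent devoicing — voiced obstruents become voiceless word-finally — gives [x].

/ɣ/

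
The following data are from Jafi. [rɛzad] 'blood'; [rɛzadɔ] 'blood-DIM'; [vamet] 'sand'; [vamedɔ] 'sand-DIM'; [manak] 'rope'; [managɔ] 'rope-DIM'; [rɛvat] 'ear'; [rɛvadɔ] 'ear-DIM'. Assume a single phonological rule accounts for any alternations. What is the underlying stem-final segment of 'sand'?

The root 'sand' surfaces as [vamet] and [vamedɔ], with a stem-final [t] ~ [d] alternation.
Compare 'blood', with invariant [d] in [rɛzad] and [rɛzadɔ]: an analysis with underlying /d/ and a rule producing [t] in isolation would wrongly predict alternation here too.
So /t/ is underlying, and a rule of intervocalic voicing — voiceless stops become voiced between vowels — gives [d].

/t/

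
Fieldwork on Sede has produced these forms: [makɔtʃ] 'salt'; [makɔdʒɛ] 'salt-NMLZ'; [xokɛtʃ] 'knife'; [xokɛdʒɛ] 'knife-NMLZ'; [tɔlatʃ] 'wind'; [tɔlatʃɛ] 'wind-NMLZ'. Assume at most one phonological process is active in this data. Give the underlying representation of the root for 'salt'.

'salt' shows [tʃ] ~ [dʒ] at the end of the stem ([makɔtʃ] vs [makɔdʒɛ]).
If /tʃ/ were underlying and a rule turned it into [dʒ] before the NMLZ suffix, 'wind' would also alternate; but it has [tʃ] in both [tɔlatʃ] and [tɔlatʃɛ].
The alternation reflects word-final obstruent devoicing: voiced obstruents become voiceless word-finally. /dʒ/ is underlying.

/makɔdʒ/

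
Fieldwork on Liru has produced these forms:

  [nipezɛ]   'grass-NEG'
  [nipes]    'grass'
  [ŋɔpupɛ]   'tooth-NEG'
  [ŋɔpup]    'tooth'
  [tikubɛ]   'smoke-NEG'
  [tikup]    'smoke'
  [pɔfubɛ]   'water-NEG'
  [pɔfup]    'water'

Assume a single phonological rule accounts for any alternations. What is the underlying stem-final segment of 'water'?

/b/

The root 'water' surfaces as [pɔfubɛ] and [pɔfup], with a stem-final [b] ~ [p] alternation.
But 'tooth' keeps [p] in both environments ([ŋɔpupɛ], [ŋɔpup]), so there is no rule changing /p/ to [b] before the NEG suffix.
The underlying segment must be /b/; voiced obstruents become voiceless word-finally, yielding [p] there.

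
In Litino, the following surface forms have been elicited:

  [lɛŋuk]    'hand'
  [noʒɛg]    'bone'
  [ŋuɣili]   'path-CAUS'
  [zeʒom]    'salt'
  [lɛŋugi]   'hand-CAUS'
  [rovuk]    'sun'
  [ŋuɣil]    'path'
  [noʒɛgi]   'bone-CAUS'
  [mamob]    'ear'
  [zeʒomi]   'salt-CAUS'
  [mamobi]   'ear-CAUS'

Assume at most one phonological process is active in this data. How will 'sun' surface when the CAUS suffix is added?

In [lɛŋugi] and [lɛŋuk] the final segment of 'hand' alternates: [g] ~ [k].
The stem 'bone' ([noʒɛgi], [noʒɛg]) shows [g] unchanged in both environments, so [g] cannot be basic with [k] derived in isolation.
The underlying segment must be /k/; voiceless stops become voiced between vowels, yielding [g] there.
From [rovuk] the stem 'sun' is /rovuk/; between vowels this yields [rovugi].

[rovugi]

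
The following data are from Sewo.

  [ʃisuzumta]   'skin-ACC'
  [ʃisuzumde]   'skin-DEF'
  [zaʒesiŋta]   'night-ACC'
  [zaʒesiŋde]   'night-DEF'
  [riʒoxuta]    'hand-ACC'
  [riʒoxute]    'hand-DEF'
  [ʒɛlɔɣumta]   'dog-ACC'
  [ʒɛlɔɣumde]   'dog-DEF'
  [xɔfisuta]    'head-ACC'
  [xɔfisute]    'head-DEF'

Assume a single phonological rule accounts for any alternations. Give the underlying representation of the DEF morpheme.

The DEF morpheme has two allomorphs, [-de] and [-te].
By contrast the ACC suffix keeps its initial [t] throughout — that segment must be underlying.
The DEF suffix is therefore /-de/ underlyingly, with post-vocalic devoicing: voiced stops become voiceless after a vowel.

/-de/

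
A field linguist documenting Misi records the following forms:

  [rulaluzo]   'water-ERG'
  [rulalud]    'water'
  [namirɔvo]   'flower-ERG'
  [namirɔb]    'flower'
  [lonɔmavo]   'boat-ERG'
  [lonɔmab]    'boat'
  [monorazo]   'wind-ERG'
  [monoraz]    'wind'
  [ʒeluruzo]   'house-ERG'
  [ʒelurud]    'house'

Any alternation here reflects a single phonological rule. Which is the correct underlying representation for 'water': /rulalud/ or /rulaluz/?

/rulalud/

'water' shows [z] ~ [d] at the end of the stem ([rulaluzo] vs [rulalud]).
The stem 'wind' ([monorazo], [monoraz]) shows [z] unchanged in both environments, so [z] cannot be basic with [d] derived in isolation.
The alternation reflects intervocalic spirantization: voiced stops become fricatives between vowels. /d/ is underlying.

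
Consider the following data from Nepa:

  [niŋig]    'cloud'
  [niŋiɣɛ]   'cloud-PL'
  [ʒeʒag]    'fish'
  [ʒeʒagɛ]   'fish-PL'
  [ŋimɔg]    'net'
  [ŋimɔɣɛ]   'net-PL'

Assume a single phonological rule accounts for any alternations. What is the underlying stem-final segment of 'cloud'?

'cloud' shows [g] ~ [ɣ] at the end of the stem ([niŋig] vs [niŋiɣɛ]).
If /g/ were underlying and a rule turned it into [ɣ] before the PL suffix, 'fish' would also alternate; but it has [g] in both [ʒeʒag] and [ʒeʒagɛ].
Therefore /ɣ/ is basic and [g] is derived by word-final hardening (voiced fricatives become stops word-finally).

/ɣ/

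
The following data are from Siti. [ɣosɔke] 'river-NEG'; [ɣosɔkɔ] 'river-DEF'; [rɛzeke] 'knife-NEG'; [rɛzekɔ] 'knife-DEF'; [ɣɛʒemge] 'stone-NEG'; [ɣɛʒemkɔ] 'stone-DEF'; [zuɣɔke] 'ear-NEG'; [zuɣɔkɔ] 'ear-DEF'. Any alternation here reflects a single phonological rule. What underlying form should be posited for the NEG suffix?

/-ge/

The NEG suffix surfaces as [-ge] and [-ke], depending on the final segment of the stem.
By contrast the DEF suffix keeps its initial [k] throughout — that segment must be underlying.
So the underlying form is /-ge/, and voiced stops become voiceless after a vowel.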